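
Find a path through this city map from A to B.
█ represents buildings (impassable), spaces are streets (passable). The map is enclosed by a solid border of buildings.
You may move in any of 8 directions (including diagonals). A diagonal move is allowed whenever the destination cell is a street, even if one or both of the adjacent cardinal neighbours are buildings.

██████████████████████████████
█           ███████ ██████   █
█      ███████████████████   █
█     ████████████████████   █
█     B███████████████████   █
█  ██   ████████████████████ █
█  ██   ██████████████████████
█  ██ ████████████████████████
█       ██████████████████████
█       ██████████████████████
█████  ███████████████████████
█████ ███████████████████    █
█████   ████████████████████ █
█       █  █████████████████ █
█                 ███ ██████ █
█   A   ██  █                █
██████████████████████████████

Finding the shortest path from A to B:
Movement: 8-directional
Path length: 11 steps
Directions: up → up → up-right → up → up → up → up → up → up → up → up-right

Solution:

██████████████████████████████
█           ███████ ██████   █
█      ███████████████████   █
█     ████████████████████   █
█     B███████████████████   █
█  ██↗  ████████████████████ █
█  ██↑  ██████████████████████
█  ██↑████████████████████████
█    ↑  ██████████████████████
█    ↑  ██████████████████████
█████↑ ███████████████████████
█████↑███████████████████    █
█████↑  ████████████████████ █
█   ↗   █  █████████████████ █
█   ↑             ███ ██████ █
█   A   ██  █                █
██████████████████████████████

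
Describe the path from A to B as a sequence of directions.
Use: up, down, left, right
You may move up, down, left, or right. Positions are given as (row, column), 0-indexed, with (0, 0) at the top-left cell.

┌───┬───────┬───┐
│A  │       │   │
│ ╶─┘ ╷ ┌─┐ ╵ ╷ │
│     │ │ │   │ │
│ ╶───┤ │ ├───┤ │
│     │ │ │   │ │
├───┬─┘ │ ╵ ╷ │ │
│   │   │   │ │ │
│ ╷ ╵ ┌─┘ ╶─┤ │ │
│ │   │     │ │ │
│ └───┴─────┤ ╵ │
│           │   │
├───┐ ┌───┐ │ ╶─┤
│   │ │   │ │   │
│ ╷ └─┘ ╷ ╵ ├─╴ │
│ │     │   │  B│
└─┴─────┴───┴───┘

Finding the path and converting it to directions:
Path through cells: (0,0) → (1,0) → (1,1) → (1,2) → (0,2) → (0,3) → (0,4) → (0,5) → (1,5) → (1,6) → (0,6) → (0,7) → (1,7) → (2,7) → (3,7) → (4,7) → (5,7) → (5,6) → (6,6) → (6,7) → (7,7)
Directions: down, right, right, up, right, right, right, down, right, up, right, down, down, down, down, down, left, down, right, down

Solution:

┌───┬───────┬───┐
│A  │↱ → → ↓│↱ ↓│
│ ╶─┘ ╷ ┌─┐ ╵ ╷ │
│↳ → ↑│ │ │↳ ↑│↓│
│ ╶───┤ │ ├───┤ │
│     │ │ │   │↓│
├───┬─┘ │ ╵ ╷ │ │
│   │   │   │ │↓│
│ ╷ ╵ ┌─┘ ╶─┤ │ │
│ │   │     │ │↓│
│ └───┴─────┤ ╵ │
│           │↓ ↲│
├───┐ ┌───┐ │ ╶─┤
│   │ │   │ │↳ ↓│
│ ╷ └─┘ ╷ ╵ ├─╴ │
│ │     │   │  B│
└─┴─────┴───┴───┘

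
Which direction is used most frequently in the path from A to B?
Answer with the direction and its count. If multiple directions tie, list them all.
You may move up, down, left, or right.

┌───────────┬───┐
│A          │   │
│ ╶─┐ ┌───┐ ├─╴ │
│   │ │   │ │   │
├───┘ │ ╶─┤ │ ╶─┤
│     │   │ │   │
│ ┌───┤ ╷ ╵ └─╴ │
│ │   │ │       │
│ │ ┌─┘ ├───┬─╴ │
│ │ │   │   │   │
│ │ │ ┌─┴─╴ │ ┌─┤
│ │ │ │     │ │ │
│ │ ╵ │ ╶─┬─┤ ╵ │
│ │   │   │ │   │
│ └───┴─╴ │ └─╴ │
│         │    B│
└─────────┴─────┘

Directions: right, right, right, right, right, down, down, down, right, right, down, left, down, down, right, down
Counts: {'right': 8, 'down': 7, 'left': 1}
Most common: right (8 times)

Solution:

┌───────────┬───┐
│A → → → → ↓│   │
│ ╶─┐ ┌───┐ ├─╴ │
│   │ │   │↓│   │
├───┘ │ ╶─┤ │ ╶─┤
│     │   │↓│   │
│ ┌───┤ ╷ ╵ └─╴ │
│ │   │ │  ↳ → ↓│
│ │ ┌─┘ ├───┬─╴ │
│ │ │   │   │↓ ↲│
│ │ │ ┌─┴─╴ │ ┌─┤
│ │ │ │     │↓│ │
│ │ ╵ │ ╶─┬─┤ ╵ │
│ │   │   │ │↳ ↓│
│ └───┴─╴ │ └─╴ │
│         │    B│
└─────────┴─────┘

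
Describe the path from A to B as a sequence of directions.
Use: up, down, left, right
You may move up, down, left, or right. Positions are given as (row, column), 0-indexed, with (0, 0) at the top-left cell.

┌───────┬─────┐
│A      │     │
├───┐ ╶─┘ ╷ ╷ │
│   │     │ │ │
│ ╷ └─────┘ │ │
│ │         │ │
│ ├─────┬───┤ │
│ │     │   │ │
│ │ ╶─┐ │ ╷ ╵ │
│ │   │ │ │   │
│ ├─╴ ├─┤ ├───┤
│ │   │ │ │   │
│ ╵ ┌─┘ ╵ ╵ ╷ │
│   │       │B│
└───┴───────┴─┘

Finding the path and converting it to directions:
Path through cells: (0,0) → (0,1) → (0,2) → (1,2) → (1,3) → (1,4) → (0,4) → (0,5) → (0,6) → (1,6) → (2,6) → (3,6) → (4,6) → (4,5) → (3,5) → (3,4) → (4,4) → (5,4) → (6,4) → (6,5) → (5,5) → (5,6) → (6,6)
Directions: right, right, down, right, right, up, right, right, down, down, down, down, left, up, left, down, down, down, right, up, right, down

Solution:

┌───────┬─────┐
│A → ↓  │↱ → ↓│
├───┐ ╶─┘ ╷ ╷ │
│   │↳ → ↑│ │↓│
│ ╷ └─────┘ │ │
│ │         │↓│
│ ├─────┬───┤ │
│ │     │↓ ↰│↓│
│ │ ╶─┐ │ ╷ ╵ │
│ │   │ │↓│↑ ↲│
│ ├─╴ ├─┤ ├───┤
│ │   │ │↓│↱ ↓│
│ ╵ ┌─┘ ╵ ╵ ╷ │
│   │    ↳ ↑│B│
└───┴───────┴─┘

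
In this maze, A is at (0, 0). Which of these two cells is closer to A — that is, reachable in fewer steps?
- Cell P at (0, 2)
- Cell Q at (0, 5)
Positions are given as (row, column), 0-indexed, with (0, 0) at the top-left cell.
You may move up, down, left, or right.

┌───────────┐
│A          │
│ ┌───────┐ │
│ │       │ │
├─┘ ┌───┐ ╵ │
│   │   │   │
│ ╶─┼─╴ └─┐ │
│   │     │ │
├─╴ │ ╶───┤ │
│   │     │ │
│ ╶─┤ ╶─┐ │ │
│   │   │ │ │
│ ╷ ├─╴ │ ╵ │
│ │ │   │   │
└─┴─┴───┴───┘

Shortest path A → P at (0, 2): 2 steps
Shortest path A → Q at (0, 5): 5 steps

P is closer (2 steps vs 5 steps).

Path to P:

┌───────────┐
│A → P      │
│ ┌───────┐ │
│ │       │ │
├─┘ ┌───┐ ╵ │
│   │   │   │
│ ╶─┼─╴ └─┐ │
│   │     │ │
├─╴ │ ╶───┤ │
│   │     │ │
│ ╶─┤ ╶─┐ │ │
│   │   │ │ │
│ ╷ ├─╴ │ ╵ │
│ │ │   │   │
└─┴─┴───┴───┘

Path to Q:

┌───────────┐
│A → → → → Q│
│ ┌───────┐ │
│ │       │ │
├─┘ ┌───┐ ╵ │
│   │   │   │
│ ╶─┼─╴ └─┐ │
│   │     │ │
├─╴ │ ╶───┤ │
│   │     │ │
│ ╶─┤ ╶─┐ │ │
│   │   │ │ │
│ ╷ ├─╴ │ ╵ │
│ │ │   │   │
└─┴─┴───┴───┘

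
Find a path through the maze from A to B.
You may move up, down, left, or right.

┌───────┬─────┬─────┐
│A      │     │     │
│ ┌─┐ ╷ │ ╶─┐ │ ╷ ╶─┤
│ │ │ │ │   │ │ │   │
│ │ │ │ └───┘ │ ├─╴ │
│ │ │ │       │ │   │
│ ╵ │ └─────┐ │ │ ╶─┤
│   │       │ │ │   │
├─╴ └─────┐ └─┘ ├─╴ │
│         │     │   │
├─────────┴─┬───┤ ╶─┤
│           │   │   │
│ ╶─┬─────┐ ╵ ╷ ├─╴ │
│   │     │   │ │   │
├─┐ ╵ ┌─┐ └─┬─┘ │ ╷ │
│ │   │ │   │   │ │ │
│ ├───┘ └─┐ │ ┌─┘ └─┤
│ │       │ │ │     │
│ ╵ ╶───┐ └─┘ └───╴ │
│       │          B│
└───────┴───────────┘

Finding the shortest path through the maze:
Path length: 32 steps
Directions: right → right → down → down → down → right → right → right → down → right → right → up → up → up → up → right → down → right → down → left → down → right → down → left → down → right → down → left → down → down → right → down

Solution:

┌───────┬─────┬─────┐
│A → ↓  │     │↱ ↓  │
│ ┌─┐ ╷ │ ╶─┐ │ ╷ ╶─┤
│ │ │↓│ │   │ │↑│↳ ↓│
│ │ │ │ └───┘ │ ├─╴ │
│ │ │↓│       │↑│↓ ↲│
│ ╵ │ └─────┐ │ │ ╶─┤
│   │↳ → → ↓│ │↑│↳ ↓│
├─╴ └─────┐ └─┘ ├─╴ │
│         │↳ → ↑│↓ ↲│
├─────────┴─┬───┤ ╶─┤
│           │   │↳ ↓│
│ ╶─┬─────┐ ╵ ╷ ├─╴ │
│   │     │   │ │↓ ↲│
├─┐ ╵ ┌─┐ └─┬─┘ │ ╷ │
│ │   │ │   │   │↓│ │
│ ├───┘ └─┐ │ ┌─┘ └─┤
│ │       │ │ │  ↳ ↓│
│ ╵ ╶───┐ └─┘ └───╴ │
│       │          B│
└───────┴───────────┘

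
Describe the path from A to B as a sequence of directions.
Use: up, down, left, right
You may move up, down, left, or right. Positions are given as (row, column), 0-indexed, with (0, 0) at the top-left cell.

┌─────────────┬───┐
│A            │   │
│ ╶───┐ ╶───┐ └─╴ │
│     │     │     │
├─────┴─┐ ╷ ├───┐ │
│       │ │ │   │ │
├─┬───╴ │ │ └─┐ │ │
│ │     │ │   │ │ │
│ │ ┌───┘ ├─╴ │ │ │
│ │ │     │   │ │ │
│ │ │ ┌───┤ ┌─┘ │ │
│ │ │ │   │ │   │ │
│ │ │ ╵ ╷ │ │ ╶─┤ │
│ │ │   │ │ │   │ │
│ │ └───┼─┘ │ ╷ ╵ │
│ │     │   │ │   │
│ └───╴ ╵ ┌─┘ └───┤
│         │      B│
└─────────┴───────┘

Finding the path and converting it to directions:
Path through cells: (0,0) → (0,1) → (0,2) → (0,3) → (0,4) → (0,5) → (0,6) → (1,6) → (1,7) → (1,8) → (2,8) → (3,8) → (4,8) → (5,8) → (6,8) → (7,8) → (7,7) → (6,7) → (6,6) → (7,6) → (8,6) → (8,7) → (8,8)
Directions: right, right, right, right, right, right, down, right, right, down, down, down, down, down, down, left, up, left, down, down, right, right

Solution:

┌─────────────┬───┐
│A → → → → → ↓│   │
│ ╶───┐ ╶───┐ └─╴ │
│     │     │↳ → ↓│
├─────┴─┐ ╷ ├───┐ │
│       │ │ │   │↓│
├─┬───╴ │ │ └─┐ │ │
│ │     │ │   │ │↓│
│ │ ┌───┘ ├─╴ │ │ │
│ │ │     │   │ │↓│
│ │ │ ┌───┤ ┌─┘ │ │
│ │ │ │   │ │   │↓│
│ │ │ ╵ ╷ │ │ ╶─┤ │
│ │ │   │ │ │↓ ↰│↓│
│ │ └───┼─┘ │ ╷ ╵ │
│ │     │   │↓│↑ ↲│
│ └───╴ ╵ ┌─┘ └───┤
│         │  ↳ → B│
└─────────┴───────┘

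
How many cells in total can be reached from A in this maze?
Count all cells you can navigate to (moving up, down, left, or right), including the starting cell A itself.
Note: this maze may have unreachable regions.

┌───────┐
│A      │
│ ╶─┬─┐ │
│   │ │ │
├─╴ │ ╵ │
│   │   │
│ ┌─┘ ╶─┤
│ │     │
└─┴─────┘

Using BFS/flood-fill to find all reachable cells from A:
Maze size: 4 × 4 = 16 total cells
All cells are reachable — the maze is fully connected.
Reachable cells: 16

Reachable region (· marks reachable cells):

┌───────┐
│A · · ·│
│ ╶─┬─┐ │
│· ·│·│·│
├─╴ │ ╵ │
│· ·│· ·│
│ ┌─┘ ╶─┤
│·│· · ·│
└─┴─────┘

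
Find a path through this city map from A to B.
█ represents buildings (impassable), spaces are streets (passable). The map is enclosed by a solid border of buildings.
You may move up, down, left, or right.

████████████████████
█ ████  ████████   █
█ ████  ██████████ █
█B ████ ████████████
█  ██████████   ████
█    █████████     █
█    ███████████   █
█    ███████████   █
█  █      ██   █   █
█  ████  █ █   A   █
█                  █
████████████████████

Finding the shortest path from A to B:
Movement: cardinal only
Path length: 22 steps
Directions: down → left → left → left → left → left → left → left → up → up → left → left → left → left → up → up → up → left → left → up → up → left

Solution:

████████████████████
█ ████  ████████   █
█ ████  ██████████ █
█B↰████ ████████████
█ ↑██████████   ████
█ ↑←↰█████████     █
█   ↑███████████   █
█   ↑███████████   █
█  █↑←←←↰ ██   █   █
█  ████ ↑█ █   A   █
█       ↑←←←←←←↲   █
████████████████████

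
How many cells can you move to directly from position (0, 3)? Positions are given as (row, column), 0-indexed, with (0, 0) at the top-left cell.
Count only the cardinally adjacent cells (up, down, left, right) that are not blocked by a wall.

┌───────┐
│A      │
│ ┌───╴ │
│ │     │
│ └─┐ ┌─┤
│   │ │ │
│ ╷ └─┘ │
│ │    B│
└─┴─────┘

Checking passable neighbors of (0, 3):
Neighbors: (1, 3), (0, 2)
Count: 2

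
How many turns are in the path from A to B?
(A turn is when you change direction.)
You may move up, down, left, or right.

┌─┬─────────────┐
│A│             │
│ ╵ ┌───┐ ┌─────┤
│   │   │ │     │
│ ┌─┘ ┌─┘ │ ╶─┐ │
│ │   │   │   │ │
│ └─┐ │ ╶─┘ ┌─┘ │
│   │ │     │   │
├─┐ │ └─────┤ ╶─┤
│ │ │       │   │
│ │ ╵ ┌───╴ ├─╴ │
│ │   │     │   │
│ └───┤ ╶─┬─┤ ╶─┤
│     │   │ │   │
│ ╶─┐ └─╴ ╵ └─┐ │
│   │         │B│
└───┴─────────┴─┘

Directions: down, right, up, right, right, right, down, down, left, down, right, right, up, up, right, right, down, down, left, down, right, down, left, down, right, down
Number of turns: 18

Solution:

┌─┬─────────────┐
│A│↱ → → ↓      │
│ ╵ ┌───┐ ┌─────┤
│↳ ↑│   │↓│↱ → ↓│
│ ┌─┘ ┌─┘ │ ╶─┐ │
│ │   │↓ ↲│↑  │↓│
│ └─┐ │ ╶─┘ ┌─┘ │
│   │ │↳ → ↑│↓ ↲│
├─┐ │ └─────┤ ╶─┤
│ │ │       │↳ ↓│
│ │ ╵ ┌───╴ ├─╴ │
│ │   │     │↓ ↲│
│ └───┤ ╶─┬─┤ ╶─┤
│     │   │ │↳ ↓│
│ ╶─┐ └─╴ ╵ └─┐ │
│   │         │B│
└───┴─────────┴─┘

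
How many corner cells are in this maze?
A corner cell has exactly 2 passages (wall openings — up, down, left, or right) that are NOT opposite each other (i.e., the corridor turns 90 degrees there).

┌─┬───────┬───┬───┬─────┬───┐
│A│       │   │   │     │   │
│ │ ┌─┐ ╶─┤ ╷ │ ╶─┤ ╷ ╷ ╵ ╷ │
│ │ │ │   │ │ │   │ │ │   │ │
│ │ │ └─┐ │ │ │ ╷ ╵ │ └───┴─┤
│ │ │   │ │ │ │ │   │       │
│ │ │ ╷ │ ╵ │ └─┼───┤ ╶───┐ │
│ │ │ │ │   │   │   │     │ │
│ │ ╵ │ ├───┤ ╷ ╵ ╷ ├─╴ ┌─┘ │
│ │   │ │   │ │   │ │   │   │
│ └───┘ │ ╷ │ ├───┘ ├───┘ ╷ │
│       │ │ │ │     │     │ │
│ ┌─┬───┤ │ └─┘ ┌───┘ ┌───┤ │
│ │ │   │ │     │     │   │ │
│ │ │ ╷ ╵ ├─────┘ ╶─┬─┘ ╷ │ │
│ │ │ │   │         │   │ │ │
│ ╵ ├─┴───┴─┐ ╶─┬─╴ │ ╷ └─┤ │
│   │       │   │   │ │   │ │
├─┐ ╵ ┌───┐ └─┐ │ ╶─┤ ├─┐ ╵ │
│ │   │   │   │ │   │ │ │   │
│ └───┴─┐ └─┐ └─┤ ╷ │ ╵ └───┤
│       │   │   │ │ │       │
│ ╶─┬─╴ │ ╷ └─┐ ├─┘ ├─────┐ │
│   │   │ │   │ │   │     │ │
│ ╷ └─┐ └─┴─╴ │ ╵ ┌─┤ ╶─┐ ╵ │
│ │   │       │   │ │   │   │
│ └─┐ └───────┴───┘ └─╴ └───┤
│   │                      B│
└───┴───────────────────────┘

Counting corner cells (2 non-opposite passages):
Total corners: 90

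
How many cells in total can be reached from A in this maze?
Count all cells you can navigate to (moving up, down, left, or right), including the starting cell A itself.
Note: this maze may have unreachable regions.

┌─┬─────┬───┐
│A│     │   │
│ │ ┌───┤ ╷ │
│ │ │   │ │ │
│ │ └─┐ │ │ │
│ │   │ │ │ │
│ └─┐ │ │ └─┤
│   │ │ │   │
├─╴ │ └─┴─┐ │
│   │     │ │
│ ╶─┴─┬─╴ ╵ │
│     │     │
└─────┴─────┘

Using BFS/flood-fill to find all reachable cells from A:
Maze size: 6 × 6 = 36 total cells
26 cell(s) are walled off and cannot be reached from A.
Reachable cells: 10

Reachable region (· marks reachable cells):

┌─┬─────┬───┐
│A│     │   │
│ │ ┌───┤ ╷ │
│·│ │   │ │ │
│ │ └─┐ │ │ │
│·│   │ │ │ │
│ └─┐ │ │ └─┤
│· ·│ │ │   │
├─╴ │ └─┴─┐ │
│· ·│     │ │
│ ╶─┴─┬─╴ ╵ │
│· · ·│     │
└─────┴─────┘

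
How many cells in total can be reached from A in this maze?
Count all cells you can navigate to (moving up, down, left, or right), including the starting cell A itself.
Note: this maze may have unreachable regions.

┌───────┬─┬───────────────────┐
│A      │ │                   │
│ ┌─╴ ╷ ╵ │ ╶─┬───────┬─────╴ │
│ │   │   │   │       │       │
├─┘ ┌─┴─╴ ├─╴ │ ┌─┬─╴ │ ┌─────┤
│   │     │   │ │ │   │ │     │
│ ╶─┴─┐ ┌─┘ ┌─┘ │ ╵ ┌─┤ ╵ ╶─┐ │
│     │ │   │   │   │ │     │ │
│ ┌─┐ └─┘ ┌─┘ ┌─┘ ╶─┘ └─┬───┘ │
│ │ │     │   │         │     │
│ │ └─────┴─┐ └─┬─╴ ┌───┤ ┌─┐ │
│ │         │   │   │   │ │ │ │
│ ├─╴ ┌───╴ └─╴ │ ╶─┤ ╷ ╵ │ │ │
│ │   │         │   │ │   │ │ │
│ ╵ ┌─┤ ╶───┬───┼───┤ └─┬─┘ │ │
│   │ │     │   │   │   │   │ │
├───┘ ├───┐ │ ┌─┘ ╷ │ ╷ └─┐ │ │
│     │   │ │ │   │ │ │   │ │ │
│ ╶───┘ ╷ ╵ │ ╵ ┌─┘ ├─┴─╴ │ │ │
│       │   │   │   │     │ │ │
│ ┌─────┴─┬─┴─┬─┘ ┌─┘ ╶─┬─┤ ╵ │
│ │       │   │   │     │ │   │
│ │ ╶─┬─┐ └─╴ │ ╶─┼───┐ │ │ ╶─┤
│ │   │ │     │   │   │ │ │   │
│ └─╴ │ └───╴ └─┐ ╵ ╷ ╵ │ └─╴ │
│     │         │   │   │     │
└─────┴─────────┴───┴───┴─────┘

Using BFS/flood-fill to find all reachable cells from A:
Maze size: 13 × 15 = 195 total cells
All cells are reachable — the maze is fully connected.
Reachable cells: 195

Reachable region (· marks reachable cells):

┌───────┬─┬───────────────────┐
│A · · ·│·│· · · · · · · · · ·│
│ ┌─╴ ╷ ╵ │ ╶─┬───────┬─────╴ │
│·│· ·│· ·│· ·│· · · ·│· · · ·│
├─┘ ┌─┴─╴ ├─╴ │ ┌─┬─╴ │ ┌─────┤
│· ·│· · ·│· ·│·│·│· ·│·│· · ·│
│ ╶─┴─┐ ┌─┘ ┌─┘ │ ╵ ┌─┤ ╵ ╶─┐ │
│· · ·│·│· ·│· ·│· ·│·│· · ·│·│
│ ┌─┐ └─┘ ┌─┘ ┌─┘ ╶─┘ └─┬───┘ │
│·│·│· · ·│· ·│· · · · ·│· · ·│
│ │ └─────┴─┐ └─┬─╴ ┌───┤ ┌─┐ │
│·│· · · · ·│· ·│· ·│· ·│·│·│·│
│ ├─╴ ┌───╴ └─╴ │ ╶─┤ ╷ ╵ │ │ │
│·│· ·│· · · · ·│· ·│·│· ·│·│·│
│ ╵ ┌─┤ ╶───┬───┼───┤ └─┬─┘ │ │
│· ·│·│· · ·│· ·│· ·│· ·│· ·│·│
├───┘ ├───┐ │ ┌─┘ ╷ │ ╷ └─┐ │ │
│· · ·│· ·│·│·│· ·│·│·│· ·│·│·│
│ ╶───┘ ╷ ╵ │ ╵ ┌─┘ ├─┴─╴ │ │ │
│· · · ·│· ·│· ·│· ·│· · ·│·│·│
│ ┌─────┴─┬─┴─┬─┘ ┌─┘ ╶─┬─┤ ╵ │
│·│· · · ·│· ·│· ·│· · ·│·│· ·│
│ │ ╶─┬─┐ └─╴ │ ╶─┼───┐ │ │ ╶─┤
│·│· ·│·│· · ·│· ·│· ·│·│·│· ·│
│ └─╴ │ └───╴ └─┐ ╵ ╷ ╵ │ └─╴ │
│· · ·│· · · · ·│· ·│· ·│· · ·│
└─────┴─────────┴───┴───┴─────┘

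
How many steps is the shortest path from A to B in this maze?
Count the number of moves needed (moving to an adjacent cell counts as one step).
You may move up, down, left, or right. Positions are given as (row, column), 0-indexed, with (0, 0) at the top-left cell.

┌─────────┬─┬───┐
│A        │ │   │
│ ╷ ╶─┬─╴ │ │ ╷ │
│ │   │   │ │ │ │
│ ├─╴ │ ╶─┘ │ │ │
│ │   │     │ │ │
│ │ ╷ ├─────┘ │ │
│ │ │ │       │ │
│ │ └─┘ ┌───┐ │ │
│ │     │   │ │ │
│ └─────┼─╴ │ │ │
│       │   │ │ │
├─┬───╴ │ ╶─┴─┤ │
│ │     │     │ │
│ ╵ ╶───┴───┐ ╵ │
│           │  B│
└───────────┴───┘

Using BFS to find shortest path:
Start: (0, 0), End: (7, 7)
Path found:
(0,0) → (0,1) → (1,1) → (1,2) → (2,2) → (2,1) → (3,1) → (4,1) → (4,2) → (4,3) → (3,3) → (3,4) → (3,5) → (3,6) → (2,6) → (1,6) → (0,6) → (0,7) → (1,7) → (2,7) → (3,7) → (4,7) → (5,7) → (6,7) → (7,7)
Number of steps: 24

Solution:

┌─────────┬─┬───┐
│A ↓      │ │↱ ↓│
│ ╷ ╶─┬─╴ │ │ ╷ │
│ │↳ ↓│   │ │↑│↓│
│ ├─╴ │ ╶─┘ │ │ │
│ │↓ ↲│     │↑│↓│
│ │ ╷ ├─────┘ │ │
│ │↓│ │↱ → → ↑│↓│
│ │ └─┘ ┌───┐ │ │
│ │↳ → ↑│   │ │↓│
│ └─────┼─╴ │ │ │
│       │   │ │↓│
├─┬───╴ │ ╶─┴─┤ │
│ │     │     │↓│
│ ╵ ╶───┴───┐ ╵ │
│           │  B│
└───────────┴───┘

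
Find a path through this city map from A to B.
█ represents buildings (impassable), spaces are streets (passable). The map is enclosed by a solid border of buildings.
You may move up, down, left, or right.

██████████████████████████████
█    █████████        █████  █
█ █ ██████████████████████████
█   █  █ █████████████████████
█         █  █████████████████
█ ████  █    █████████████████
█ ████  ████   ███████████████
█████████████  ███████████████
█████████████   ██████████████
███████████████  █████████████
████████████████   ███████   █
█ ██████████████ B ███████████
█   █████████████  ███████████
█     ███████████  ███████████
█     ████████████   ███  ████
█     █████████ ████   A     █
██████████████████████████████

Finding the shortest path from A to B:
Movement: cardinal only
Path length: 10 steps
Directions: left → left → left → up → left → left → up → up → up → left

Solution:

██████████████████████████████
█    █████████        █████  █
█ █ ██████████████████████████
█   █  █ █████████████████████
█         █  █████████████████
█ ████  █    █████████████████
█ ████  ████   ███████████████
█████████████  ███████████████
█████████████   ██████████████
███████████████  █████████████
████████████████   ███████   █
█ ██████████████ B↰███████████
█   █████████████ ↑███████████
█     ███████████ ↑███████████
█     ████████████↑←↰███  ████
█     █████████ ████↑←←A     █
██████████████████████████████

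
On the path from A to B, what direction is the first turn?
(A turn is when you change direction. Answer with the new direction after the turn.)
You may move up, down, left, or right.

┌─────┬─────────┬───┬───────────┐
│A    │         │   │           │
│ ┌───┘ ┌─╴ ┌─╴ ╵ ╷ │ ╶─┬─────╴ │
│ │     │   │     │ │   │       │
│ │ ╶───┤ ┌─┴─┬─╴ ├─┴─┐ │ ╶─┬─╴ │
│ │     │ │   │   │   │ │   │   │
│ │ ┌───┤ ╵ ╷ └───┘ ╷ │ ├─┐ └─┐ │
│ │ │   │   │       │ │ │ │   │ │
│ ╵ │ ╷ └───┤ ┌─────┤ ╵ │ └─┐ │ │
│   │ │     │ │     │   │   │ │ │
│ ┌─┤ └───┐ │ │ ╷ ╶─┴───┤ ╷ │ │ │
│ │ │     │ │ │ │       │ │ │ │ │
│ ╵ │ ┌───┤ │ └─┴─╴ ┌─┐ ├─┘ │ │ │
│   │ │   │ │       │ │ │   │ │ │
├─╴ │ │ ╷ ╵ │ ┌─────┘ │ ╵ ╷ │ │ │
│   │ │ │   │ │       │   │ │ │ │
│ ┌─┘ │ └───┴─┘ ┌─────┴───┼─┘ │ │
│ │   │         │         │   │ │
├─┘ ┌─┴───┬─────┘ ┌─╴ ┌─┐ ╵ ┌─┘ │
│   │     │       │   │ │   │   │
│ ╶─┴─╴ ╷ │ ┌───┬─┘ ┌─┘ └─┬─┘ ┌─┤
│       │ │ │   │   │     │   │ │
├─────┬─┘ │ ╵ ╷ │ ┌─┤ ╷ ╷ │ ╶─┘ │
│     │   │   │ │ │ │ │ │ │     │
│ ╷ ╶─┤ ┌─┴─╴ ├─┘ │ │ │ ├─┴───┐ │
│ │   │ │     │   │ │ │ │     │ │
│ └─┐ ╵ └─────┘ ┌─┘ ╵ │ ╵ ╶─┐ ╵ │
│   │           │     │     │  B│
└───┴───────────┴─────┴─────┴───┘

Directions: down, down, down, down, right, up, up, up, right, right, up, right, right, down, left, down, down, right, up, right, down, right, right, right, up, right, down, down, right, up, up, up, left, up, right, right, right, right, right, down, down, down, down, down, down, down, down, down, left, down, left, down, right, right, down, down
First turn direction: right

Solution:

┌─────┬─────────┬───┬───────────┐
│A    │↱ → ↓    │   │↱ → → → → ↓│
│ ┌───┘ ┌─╴ ┌─╴ ╵ ╷ │ ╶─┬─────╴ │
│↓│↱ → ↑│↓ ↲│     │ │↑ ↰│      ↓│
│ │ ╶───┤ ┌─┴─┬─╴ ├─┴─┐ │ ╶─┬─╴ │
│↓│↑    │↓│↱ ↓│   │↱ ↓│↑│   │  ↓│
│ │ ┌───┤ ╵ ╷ └───┘ ╷ │ ├─┐ └─┐ │
│↓│↑│   │↳ ↑│↳ → → ↑│↓│↑│ │   │↓│
│ ╵ │ ╷ └───┤ ┌─────┤ ╵ │ └─┐ │ │
│↳ ↑│ │     │ │     │↳ ↑│   │ │↓│
│ ┌─┤ └───┐ │ │ ╷ ╶─┴───┤ ╷ │ │ │
│ │ │     │ │ │ │       │ │ │ │↓│
│ ╵ │ ┌───┤ │ └─┴─╴ ┌─┐ ├─┘ │ │ │
│   │ │   │ │       │ │ │   │ │↓│
├─╴ │ │ ╷ ╵ │ ┌─────┘ │ ╵ ╷ │ │ │
│   │ │ │   │ │       │   │ │ │↓│
│ ┌─┘ │ └───┴─┘ ┌─────┴───┼─┘ │ │
│ │   │         │         │   │↓│
├─┘ ┌─┴───┬─────┘ ┌─╴ ┌─┐ ╵ ┌─┘ │
│   │     │       │   │ │   │↓ ↲│
│ ╶─┴─╴ ╷ │ ┌───┬─┘ ┌─┘ └─┬─┘ ┌─┤
│       │ │ │   │   │     │↓ ↲│ │
├─────┬─┘ │ ╵ ╷ │ ┌─┤ ╷ ╷ │ ╶─┘ │
│     │   │   │ │ │ │ │ │ │↳ → ↓│
│ ╷ ╶─┤ ┌─┴─╴ ├─┘ │ │ │ ├─┴───┐ │
│ │   │ │     │   │ │ │ │     │↓│
│ └─┐ ╵ └─────┘ ┌─┘ ╵ │ ╵ ╶─┐ ╵ │
│   │           │     │     │  B│
└───┴───────────┴─────┴─────┴───┘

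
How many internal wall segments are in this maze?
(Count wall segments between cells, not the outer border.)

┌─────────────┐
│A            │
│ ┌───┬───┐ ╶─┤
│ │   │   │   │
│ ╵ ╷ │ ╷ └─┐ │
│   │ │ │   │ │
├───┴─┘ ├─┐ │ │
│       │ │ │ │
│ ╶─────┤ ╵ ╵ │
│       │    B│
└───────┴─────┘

Counting internal wall segments:
Total internal walls: 24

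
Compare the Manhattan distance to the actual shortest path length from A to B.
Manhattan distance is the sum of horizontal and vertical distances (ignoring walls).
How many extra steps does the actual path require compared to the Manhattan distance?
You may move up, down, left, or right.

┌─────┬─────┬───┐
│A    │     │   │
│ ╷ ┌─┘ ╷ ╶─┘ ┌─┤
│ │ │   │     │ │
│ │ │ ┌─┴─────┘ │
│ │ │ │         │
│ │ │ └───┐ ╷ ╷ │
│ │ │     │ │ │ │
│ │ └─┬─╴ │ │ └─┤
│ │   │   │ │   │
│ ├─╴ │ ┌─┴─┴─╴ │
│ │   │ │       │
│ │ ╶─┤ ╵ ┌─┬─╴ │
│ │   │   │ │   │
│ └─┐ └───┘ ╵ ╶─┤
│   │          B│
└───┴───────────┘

Manhattan distance: |7 - 0| + |7 - 0| = 14
Actual path length: 16
Extra steps: 16 - 14 = 2

Solution:

┌─────┬─────┬───┐
│A ↓  │     │   │
│ ╷ ┌─┘ ╷ ╶─┘ ┌─┤
│ │↓│   │     │ │
│ │ │ ┌─┴─────┘ │
│ │↓│ │         │
│ │ │ └───┐ ╷ ╷ │
│ │↓│     │ │ │ │
│ │ └─┬─╴ │ │ └─┤
│ │↳ ↓│   │ │   │
│ ├─╴ │ ┌─┴─┴─╴ │
│ │↓ ↲│ │       │
│ │ ╶─┤ ╵ ┌─┬─╴ │
│ │↳ ↓│   │ │   │
│ └─┐ └───┘ ╵ ╶─┤
│   │↳ → → → → B│
└───┴───────────┘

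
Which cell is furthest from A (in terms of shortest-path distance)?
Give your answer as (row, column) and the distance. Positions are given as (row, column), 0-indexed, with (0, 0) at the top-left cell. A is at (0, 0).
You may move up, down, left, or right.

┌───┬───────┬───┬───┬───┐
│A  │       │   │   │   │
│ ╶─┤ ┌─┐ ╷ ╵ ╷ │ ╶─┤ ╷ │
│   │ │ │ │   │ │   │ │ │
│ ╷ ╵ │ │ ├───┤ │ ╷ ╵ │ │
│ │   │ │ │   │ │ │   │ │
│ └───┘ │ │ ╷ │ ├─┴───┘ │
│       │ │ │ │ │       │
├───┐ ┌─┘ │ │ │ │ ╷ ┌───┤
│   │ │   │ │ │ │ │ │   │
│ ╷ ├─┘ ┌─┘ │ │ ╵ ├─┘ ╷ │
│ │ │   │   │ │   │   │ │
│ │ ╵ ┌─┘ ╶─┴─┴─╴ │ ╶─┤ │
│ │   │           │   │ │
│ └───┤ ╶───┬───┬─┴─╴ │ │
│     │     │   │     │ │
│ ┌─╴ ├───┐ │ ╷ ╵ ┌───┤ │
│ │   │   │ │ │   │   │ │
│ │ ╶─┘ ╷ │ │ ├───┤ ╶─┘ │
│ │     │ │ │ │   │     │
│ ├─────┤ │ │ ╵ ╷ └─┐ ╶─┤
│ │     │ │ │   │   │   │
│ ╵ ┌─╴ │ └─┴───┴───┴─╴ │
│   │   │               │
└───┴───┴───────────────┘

Computing BFS distances from A to all cells:
Furthest cell: (10, 9)
Distance: 71 steps

Path from A to the furthest cell:

┌───┬───────┬───┬───┬───┐
│A  │↱ → ↓  │   │   │   │
│ ╶─┤ ┌─┐ ╷ ╵ ╷ │ ╶─┤ ╷ │
│↳ ↓│↑│ │↓│   │ │   │ │ │
│ ╷ ╵ │ │ ├───┤ │ ╷ ╵ │ │
│ │↳ ↑│ │↓│   │ │ │   │ │
│ └───┘ │ │ ╷ │ ├─┴───┘ │
│       │↓│ │ │ │       │
├───┐ ┌─┘ │ │ │ │ ╷ ┌───┤
│↓ ↰│ │↓ ↲│ │ │ │ │ │↓ ↰│
│ ╷ ├─┘ ┌─┘ │ │ ╵ ├─┘ ╷ │
│↓│↑│↓ ↲│   │ │   │↓ ↲│↑│
│ │ ╵ ┌─┘ ╶─┴─┴─╴ │ ╶─┤ │
│↓│↑ ↲│           │↳ ↓│↑│
│ └───┤ ╶───┬───┬─┴─╴ │ │
│↳ → ↓│     │↓ ↰│↓ ← ↲│↑│
│ ┌─╴ ├───┐ │ ╷ ╵ ┌───┤ │
│ │↓ ↲│↱ ↓│ │↓│↑ ↲│   │↑│
│ │ ╶─┘ ╷ │ │ ├───┤ ╶─┘ │
│ │↳ → ↑│↓│ │↓│↱ ↓│  ↱ ↑│
│ ├─────┤ │ │ ╵ ╷ └─┐ ╶─┤
│ │     │↓│ │↳ ↑│↳ B│↑ ↰│
│ ╵ ┌─╴ │ └─┴───┴───┴─╴ │
│   │   │↳ → → → → → → ↑│
└───┴───┴───────────────┘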